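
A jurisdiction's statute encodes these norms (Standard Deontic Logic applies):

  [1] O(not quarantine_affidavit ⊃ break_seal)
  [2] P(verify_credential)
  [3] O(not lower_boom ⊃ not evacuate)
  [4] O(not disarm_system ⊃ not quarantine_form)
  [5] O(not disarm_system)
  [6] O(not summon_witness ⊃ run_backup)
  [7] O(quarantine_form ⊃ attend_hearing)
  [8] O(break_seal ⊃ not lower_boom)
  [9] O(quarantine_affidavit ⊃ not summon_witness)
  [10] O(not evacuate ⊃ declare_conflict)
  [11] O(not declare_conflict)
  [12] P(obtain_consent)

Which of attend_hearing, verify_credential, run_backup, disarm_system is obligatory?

run_backup

Premise 11 states O(not declare_conflict) outright.
Premise 10, O(not evacuate ⊃ declare_conflict), contraposes to O(not declare_conflict ⊃ evacuate); with O(not declare_conflict) we get O(evacuate).
Premise 3 is O(not lower_boom ⊃ not evacuate); contrapositively O(evacuate ⊃ lower_boom). Since O(evacuate) holds, K gives O(lower_boom).
The contrapositive of premise 8 (O(break_seal ⊃ not lower_boom)) is O(lower_boom ⊃ not break_seal), and O(lower_boom) is already established, so O(not break_seal).
The contrapositive of premise 1 (O(not quarantine_affidavit ⊃ break_seal)) is O(not break_seal ⊃ quarantine_affidavit), and O(not break_seal) is already established, so O(quarantine_affidavit).
Applying K to premise 9 (O(quarantine_affidavit ⊃ not summon_witness)) and O(quarantine_affidavit) yields O(not summon_witness).
With premise 6, O(not summon_witness ⊃ run_backup), the K-axiom yields O(run_backup).
So O(run_backup) holds — run_backup is obligatory. None of the other listed options is made obligatory by any chain of premises.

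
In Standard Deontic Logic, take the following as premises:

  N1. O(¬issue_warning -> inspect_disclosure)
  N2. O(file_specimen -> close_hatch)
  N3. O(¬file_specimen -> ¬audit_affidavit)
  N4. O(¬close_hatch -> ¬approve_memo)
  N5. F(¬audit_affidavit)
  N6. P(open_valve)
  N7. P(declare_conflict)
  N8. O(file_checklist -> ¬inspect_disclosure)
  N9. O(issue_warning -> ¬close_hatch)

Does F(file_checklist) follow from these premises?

Yes

Premise 5 is F(¬audit_affidavit), i.e. O(audit_affidavit).
Premise 3 is O(¬file_specimen -> ¬audit_affidavit); contrapositively O(audit_affidavit -> file_specimen). Since O(audit_affidavit) holds, K gives O(file_specimen).
Premise 2 is O(file_specimen -> close_hatch); since O(file_specimen), deontic closure gives O(close_hatch).
Premise 9, O(issue_warning -> ¬close_hatch), contraposes to O(close_hatch -> ¬issue_warning); with O(close_hatch) we get O(¬issue_warning).
Applying K to premise 1 (O(¬issue_warning -> inspect_disclosure)) and O(¬issue_warning) yields O(inspect_disclosure).
Premise 8, O(file_checklist -> ¬inspect_disclosure), contraposes to O(inspect_disclosure -> ¬file_checklist); with O(inspect_disclosure) we get O(¬file_checklist).
Premises 4, 6, 7 do not contribute to this derivation.
So O(¬file_checklist) holds, i.e. F(file_checklist). The claim follows.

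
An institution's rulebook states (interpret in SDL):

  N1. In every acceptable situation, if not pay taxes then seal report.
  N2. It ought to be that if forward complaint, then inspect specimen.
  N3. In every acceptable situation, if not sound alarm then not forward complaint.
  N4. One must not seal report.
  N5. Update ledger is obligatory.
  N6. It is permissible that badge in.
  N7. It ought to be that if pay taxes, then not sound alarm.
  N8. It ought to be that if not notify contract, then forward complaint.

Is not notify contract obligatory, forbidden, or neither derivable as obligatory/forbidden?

F(seal_report) at premise 4 means O(¬seal_report).
The contrapositive of premise 1 (O(¬pay_taxes → seal_report)) is O(¬seal_report → pay_taxes), and O(¬seal_report) is already established, so O(pay_taxes).
Applying K to premise 7 (O(pay_taxes → ¬sound_alarm)) and O(pay_taxes) yields O(¬sound_alarm).
From O(¬sound_alarm) and premise 3, O(¬sound_alarm → ¬forward_complaint), we obtain O(¬forward_complaint).
Premise 8, O(¬notify_contract → forward_complaint), contraposes to O(¬forward_complaint → notify_contract); with O(¬forward_complaint) we get O(notify_contract).
Premises 2, 5, 6 do not contribute to this derivation.
Thus O(notify_contract), which is F(¬notify_contract): ¬notify_contract is forbidden.

Forbidden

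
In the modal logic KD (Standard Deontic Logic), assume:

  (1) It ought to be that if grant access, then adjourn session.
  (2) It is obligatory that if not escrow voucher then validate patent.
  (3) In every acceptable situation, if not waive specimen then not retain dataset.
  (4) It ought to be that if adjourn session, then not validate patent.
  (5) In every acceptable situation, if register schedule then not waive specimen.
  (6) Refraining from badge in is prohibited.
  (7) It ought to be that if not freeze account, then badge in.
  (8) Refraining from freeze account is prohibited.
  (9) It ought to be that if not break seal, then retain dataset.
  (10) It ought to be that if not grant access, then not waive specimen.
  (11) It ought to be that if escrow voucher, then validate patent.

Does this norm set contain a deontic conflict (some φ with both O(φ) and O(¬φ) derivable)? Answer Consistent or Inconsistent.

Consistent

Premise 7 is O(¬freeze_account → badge_in); even if O(badge_in) held, inferring O(¬freeze_account) would be affirming the consequent — invalid.
So O(¬freeze_account) is not derivable, and the apparent clash with O(freeze_account) does not arise.
A world satisfying every obligation exists (e.g. adjourn_session=false, badge_in=true, break_seal=true, escrow_voucher=false, freeze_account=true, grant_access=false, register_schedule=false, retain_dataset=false, validate_patent=true, waive_specimen=false); no atom is both obligatory and forbidden, so the set is consistent.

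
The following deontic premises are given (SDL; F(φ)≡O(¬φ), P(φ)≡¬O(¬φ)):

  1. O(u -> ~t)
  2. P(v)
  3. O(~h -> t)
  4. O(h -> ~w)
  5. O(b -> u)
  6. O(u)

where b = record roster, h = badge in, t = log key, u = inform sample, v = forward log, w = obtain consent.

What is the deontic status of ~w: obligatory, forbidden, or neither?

From premise 6 we have O(u).
With premise 1, O(u -> ~t), the K-axiom yields O(~t).
Premise 3 is O(~h -> t); contrapositively O(~t -> h). Since O(~t) holds, K gives O(h).
Premise 4 is O(h -> ~w); since O(h), deontic closure gives O(~w).
Premises 2, 5 do not contribute to this derivation.
Hence ~w is obligatory.

Obligatory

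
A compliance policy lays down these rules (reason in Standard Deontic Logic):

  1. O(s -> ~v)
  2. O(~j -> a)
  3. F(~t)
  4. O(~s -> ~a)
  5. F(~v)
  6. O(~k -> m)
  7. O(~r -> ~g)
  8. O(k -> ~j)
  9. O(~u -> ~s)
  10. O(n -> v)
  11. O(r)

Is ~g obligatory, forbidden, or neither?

Neither

Premise 7 is O(~r -> ~g), but O(~r) is not derivable from the premises, so it does not yield O(~g).
No premise or chain of K-axiom applications forces O(~g), and none forces O(g). So ~g is neither obligatory nor forbidden under these norms.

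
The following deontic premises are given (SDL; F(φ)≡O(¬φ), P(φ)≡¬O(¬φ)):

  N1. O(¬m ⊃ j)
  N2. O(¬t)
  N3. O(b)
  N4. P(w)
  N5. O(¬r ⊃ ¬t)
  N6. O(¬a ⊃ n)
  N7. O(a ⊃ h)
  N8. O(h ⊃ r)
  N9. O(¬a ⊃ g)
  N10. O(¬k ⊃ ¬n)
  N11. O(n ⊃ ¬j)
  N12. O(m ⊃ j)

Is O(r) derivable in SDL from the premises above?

Premises 1 and 12 cover both cases: O(¬m ⊃ j) and O(m ⊃ j). Since ¬m ∨ m is a tautology, O(j) follows.
The contrapositive of premise 11 (O(n ⊃ ¬j)) is O(j ⊃ ¬n), and O(j) is already established, so O(¬n).
The contrapositive of premise 6 (O(¬a ⊃ n)) is O(¬n ⊃ a), and O(¬n) is already established, so O(a).
Premise 7 is O(a ⊃ h); since O(a), deontic closure gives O(h).
With premise 8, O(h ⊃ r), the K-axiom yields O(r).
Premises 2, 3, 4, 5, 9, 10 do not contribute to this derivation.
So O(r) follows.

Yes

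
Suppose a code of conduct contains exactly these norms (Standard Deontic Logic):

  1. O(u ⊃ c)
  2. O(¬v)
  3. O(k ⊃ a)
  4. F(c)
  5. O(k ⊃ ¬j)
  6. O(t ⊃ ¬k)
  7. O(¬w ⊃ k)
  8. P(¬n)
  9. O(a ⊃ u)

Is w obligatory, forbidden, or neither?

Premise 4 is F(c), i.e. O(¬c).
The contrapositive of premise 1 (O(u ⊃ c)) is O(¬c ⊃ ¬u), and O(¬c) is already established, so O(¬u).
The contrapositive of premise 9 (O(a ⊃ u)) is O(¬u ⊃ ¬a), and O(¬u) is already established, so O(¬a).
Premise 3 is O(k ⊃ a); contrapositively O(¬a ⊃ ¬k). Since O(¬a) holds, K gives O(¬k).
Premise 7, O(¬w ⊃ k), contraposes to O(¬k ⊃ w); with O(¬k) we get O(w).
Premises 2, 5, 6, 8 do not contribute to this derivation.
Hence w is obligatory.

Obligatory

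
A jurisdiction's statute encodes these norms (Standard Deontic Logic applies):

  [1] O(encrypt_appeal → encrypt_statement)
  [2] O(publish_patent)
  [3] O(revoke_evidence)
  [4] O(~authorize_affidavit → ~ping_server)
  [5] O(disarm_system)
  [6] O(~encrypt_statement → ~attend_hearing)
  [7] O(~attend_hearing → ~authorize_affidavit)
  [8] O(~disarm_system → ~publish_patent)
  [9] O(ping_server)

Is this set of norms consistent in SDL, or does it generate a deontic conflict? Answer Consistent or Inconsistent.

Consistent

Premise 8 is O(~disarm_system → ~publish_patent), but O(~disarm_system) is not derivable from the premises, so it does not yield O(~publish_patent).
So O(~publish_patent) is not derivable, and the apparent clash with O(publish_patent) does not arise.
A world satisfying every obligation exists (e.g. attend_hearing=true, authorize_affidavit=true, disarm_system=true, encrypt_appeal=false, encrypt_statement=true, ping_server=true, publish_patent=true, revoke_evidence=true); no atom is both obligatory and forbidden, so the set is consistent.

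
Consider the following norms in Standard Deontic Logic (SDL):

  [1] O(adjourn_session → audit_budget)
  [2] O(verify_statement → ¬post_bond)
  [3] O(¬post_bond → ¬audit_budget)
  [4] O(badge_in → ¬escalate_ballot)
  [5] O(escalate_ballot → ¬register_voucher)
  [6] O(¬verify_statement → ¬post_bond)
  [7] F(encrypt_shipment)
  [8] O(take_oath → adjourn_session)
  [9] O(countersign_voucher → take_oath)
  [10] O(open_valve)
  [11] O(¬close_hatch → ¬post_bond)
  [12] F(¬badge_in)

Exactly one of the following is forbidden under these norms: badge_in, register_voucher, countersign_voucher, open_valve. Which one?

Premises 2 and 6 cover both cases: O(verify_statement → ¬post_bond) and O(¬verify_statement → ¬post_bond). Since verify_statement ∨ ¬verify_statement is a tautology, O(¬post_bond) follows.
Applying K to premise 3 (O(¬post_bond → ¬audit_budget)) and O(¬post_bond) yields O(¬audit_budget).
Premise 1 is O(adjourn_session → audit_budget); contrapositively O(¬audit_budget → ¬adjourn_session). Since O(¬audit_budget) holds, K gives O(¬adjourn_session).
Premise 8, O(take_oath → adjourn_session), contraposes to O(¬adjourn_session → ¬take_oath); with O(¬adjourn_session) we get O(¬take_oath).
Premise 9 is O(countersign_voucher → take_oath); contrapositively O(¬take_oath → ¬countersign_voucher). Since O(¬take_oath) holds, K gives O(¬countersign_voucher).
So O(¬countersign_voucher) holds, i.e. countersign_voucher is forbidden. None of the other listed options is forbidden under the premises.

countersign_voucher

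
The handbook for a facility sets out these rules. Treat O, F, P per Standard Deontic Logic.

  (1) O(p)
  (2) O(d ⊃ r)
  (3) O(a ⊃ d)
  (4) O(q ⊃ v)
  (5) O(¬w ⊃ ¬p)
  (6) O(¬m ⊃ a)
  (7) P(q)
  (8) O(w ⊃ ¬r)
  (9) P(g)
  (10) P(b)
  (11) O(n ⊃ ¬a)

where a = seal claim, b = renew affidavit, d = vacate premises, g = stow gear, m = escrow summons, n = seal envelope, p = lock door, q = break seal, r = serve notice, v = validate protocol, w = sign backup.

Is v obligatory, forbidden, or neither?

Neither

Premise 4 is O(q ⊃ v), but O(q) is not derivable from the premises (the permission P(q) asserts only ¬O(¬q), not O(q)), so it does not yield O(v).
No premise or chain of K-axiom applications forces O(v), and none forces O(¬v). So v is neither obligatory nor forbidden under these norms.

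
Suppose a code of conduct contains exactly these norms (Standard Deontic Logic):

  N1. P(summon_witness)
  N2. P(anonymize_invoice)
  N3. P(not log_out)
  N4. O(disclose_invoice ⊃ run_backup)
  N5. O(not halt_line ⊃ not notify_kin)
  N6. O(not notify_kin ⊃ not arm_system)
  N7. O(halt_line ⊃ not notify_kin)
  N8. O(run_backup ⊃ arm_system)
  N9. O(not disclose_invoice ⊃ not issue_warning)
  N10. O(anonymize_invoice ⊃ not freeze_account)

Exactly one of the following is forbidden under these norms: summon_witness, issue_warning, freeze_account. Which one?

issue_warning

Premises 7 and 5 are O(halt_line ⊃ not notify_kin) and O(not halt_line ⊃ not notify_kin); every ideal world satisfies halt_line or not halt_line, so in either case not notify_kin holds — hence O(not notify_kin).
From O(not notify_kin) and premise 6, O(not notify_kin ⊃ not arm_system), we obtain O(not arm_system).
Premise 8, O(run_backup ⊃ arm_system), contraposes to O(not arm_system ⊃ not run_backup); with O(not arm_system) we get O(not run_backup).
The contrapositive of premise 4 (O(disclose_invoice ⊃ run_backup)) is O(not run_backup ⊃ not disclose_invoice), and O(not run_backup) is already established, so O(not disclose_invoice).
From O(not disclose_invoice) and premise 9, O(not disclose_invoice ⊃ not issue_warning), we obtain O(not issue_warning).
So O(not issue_warning) holds, i.e. issue_warning is forbidden. None of the other listed options is forbidden under the premises.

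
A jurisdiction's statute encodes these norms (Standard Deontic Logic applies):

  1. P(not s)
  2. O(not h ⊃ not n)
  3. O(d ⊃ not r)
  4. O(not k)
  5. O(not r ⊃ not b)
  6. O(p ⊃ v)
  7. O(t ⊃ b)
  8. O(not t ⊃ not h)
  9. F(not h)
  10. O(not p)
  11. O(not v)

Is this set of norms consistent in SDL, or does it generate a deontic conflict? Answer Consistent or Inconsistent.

Consistent

Premise 6 is O(p ⊃ v), but O(p) is not derivable from the premises, so it does not yield O(v).
So O(v) is not derivable, and the apparent clash with O(not v) does not arise.
A world satisfying every obligation exists (e.g. b=true, d=false, h=true, k=false, n=false, p=false, r=true, s=false, t=true, v=false); no atom is both obligatory and forbidden, so the set is consistent.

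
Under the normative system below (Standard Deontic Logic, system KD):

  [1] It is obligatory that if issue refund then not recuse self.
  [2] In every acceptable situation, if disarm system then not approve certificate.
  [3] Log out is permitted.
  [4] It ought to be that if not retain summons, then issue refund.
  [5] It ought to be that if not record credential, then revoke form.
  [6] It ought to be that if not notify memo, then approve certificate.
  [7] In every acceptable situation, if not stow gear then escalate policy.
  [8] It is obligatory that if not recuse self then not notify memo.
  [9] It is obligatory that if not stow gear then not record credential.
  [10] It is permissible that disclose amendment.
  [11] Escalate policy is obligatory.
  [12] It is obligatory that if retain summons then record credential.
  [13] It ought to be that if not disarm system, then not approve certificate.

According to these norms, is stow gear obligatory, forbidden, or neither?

By case analysis on ¬disarm_system: premise 13 gives O(¬disarm_system → ¬approve_certificate) and premise 2 gives O(disarm_system → ¬approve_certificate), so O(¬approve_certificate) either way.
The contrapositive of premise 6 (O(¬notify_memo → approve_certificate)) is O(¬approve_certificate → notify_memo), and O(¬approve_certificate) is already established, so O(notify_memo).
The contrapositive of premise 8 (O(¬recuse_self → ¬notify_memo)) is O(notify_memo → recuse_self), and O(notify_memo) is already established, so O(recuse_self).
Premise 1, O(issue_refund → ¬recuse_self), contraposes to O(recuse_self → ¬issue_refund); with O(recuse_self) we get O(¬issue_refund).
Premise 4 is O(¬retain_summons → issue_refund); contrapositively O(¬issue_refund → retain_summons). Since O(¬issue_refund) holds, K gives O(retain_summons).
With premise 12, O(retain_summons → record_credential), the K-axiom yields O(record_credential).
Premise 9, O(¬stow_gear → ¬record_credential), contraposes to O(record_credential → stow_gear); with O(record_credential) we get O(stow_gear).
Premises 3, 5, 7, 10, 11 do not contribute to this derivation.
Hence stow_gear is obligatory.

Obligatory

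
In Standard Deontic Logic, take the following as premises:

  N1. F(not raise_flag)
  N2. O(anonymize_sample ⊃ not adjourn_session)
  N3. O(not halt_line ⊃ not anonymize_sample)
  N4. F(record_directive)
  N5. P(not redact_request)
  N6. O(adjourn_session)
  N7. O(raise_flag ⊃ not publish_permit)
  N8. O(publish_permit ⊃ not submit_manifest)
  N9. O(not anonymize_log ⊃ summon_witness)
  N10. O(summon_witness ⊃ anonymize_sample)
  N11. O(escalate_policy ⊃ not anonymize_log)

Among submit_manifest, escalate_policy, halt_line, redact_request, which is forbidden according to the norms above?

escalate_policy

Premise 6 states O(adjourn_session) outright.
Premise 2 is O(anonymize_sample ⊃ not adjourn_session); contrapositively O(adjourn_session ⊃ not anonymize_sample). Since O(adjourn_session) holds, K gives O(not anonymize_sample).
The contrapositive of premise 10 (O(summon_witness ⊃ anonymize_sample)) is O(not anonymize_sample ⊃ not summon_witness), and O(not anonymize_sample) is already established, so O(not summon_witness).
The contrapositive of premise 9 (O(not anonymize_log ⊃ summon_witness)) is O(not summon_witness ⊃ anonymize_log), and O(not summon_witness) is already established, so O(anonymize_log).
Premise 11 is O(escalate_policy ⊃ not anonymize_log); contrapositively O(anonymize_log ⊃ not escalate_policy). Since O(anonymize_log) holds, K gives O(not escalate_policy).
So O(not escalate_policy) holds, i.e. escalate_policy is forbidden. None of the other listed options is forbidden under the premises.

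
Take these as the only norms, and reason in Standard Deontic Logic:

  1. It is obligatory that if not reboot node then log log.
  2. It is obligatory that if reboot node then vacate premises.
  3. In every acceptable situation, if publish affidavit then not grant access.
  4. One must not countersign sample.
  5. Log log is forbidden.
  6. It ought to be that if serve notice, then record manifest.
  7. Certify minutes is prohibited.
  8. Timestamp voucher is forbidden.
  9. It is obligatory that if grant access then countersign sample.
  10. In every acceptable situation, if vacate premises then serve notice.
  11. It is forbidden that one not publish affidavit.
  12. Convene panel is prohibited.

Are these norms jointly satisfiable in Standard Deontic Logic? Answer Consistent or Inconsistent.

Premise 9 is O(grant_access → countersign_sample), but O(grant_access) is not derivable from the premises, so it does not yield O(countersign_sample).
So O(countersign_sample) is not derivable, and the apparent clash with O(¬countersign_sample) does not arise.
A world satisfying every obligation exists (e.g. certify_minutes=false, convene_panel=false, countersign_sample=false, grant_access=false, log_log=false, publish_affidavit=true, reboot_node=true, record_manifest=true, serve_notice=true, timestamp_voucher=false, vacate_premises=true); no atom is both obligatory and forbidden, so the set is consistent.

Consistent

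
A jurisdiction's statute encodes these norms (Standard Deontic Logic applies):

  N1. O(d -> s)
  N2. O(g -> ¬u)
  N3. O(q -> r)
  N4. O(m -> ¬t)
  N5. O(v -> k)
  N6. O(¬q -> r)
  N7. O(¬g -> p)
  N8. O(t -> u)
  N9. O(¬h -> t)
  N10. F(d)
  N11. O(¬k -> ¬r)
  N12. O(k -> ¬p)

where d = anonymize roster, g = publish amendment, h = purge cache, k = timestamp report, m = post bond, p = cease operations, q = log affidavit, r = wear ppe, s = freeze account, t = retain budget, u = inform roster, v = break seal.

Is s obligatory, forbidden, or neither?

Neither

Premise 1 is O(d -> s), but O(d) is not derivable from the premises, so it does not yield O(s).
No premise or chain of K-axiom applications forces O(s), and none forces O(¬s). So s is neither obligatory nor forbidden under these norms.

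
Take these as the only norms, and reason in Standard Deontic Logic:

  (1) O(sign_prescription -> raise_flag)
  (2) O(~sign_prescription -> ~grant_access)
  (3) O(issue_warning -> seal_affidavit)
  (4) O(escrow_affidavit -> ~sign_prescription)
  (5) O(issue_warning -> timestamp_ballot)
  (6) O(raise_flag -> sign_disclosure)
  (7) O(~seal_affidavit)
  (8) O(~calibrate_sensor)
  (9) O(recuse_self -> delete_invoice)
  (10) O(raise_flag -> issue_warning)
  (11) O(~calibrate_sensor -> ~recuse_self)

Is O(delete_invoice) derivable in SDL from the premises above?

Premise 9 is O(recuse_self -> delete_invoice), but O(recuse_self) is not derivable from the premises, so it does not yield O(delete_invoice).
No other premise forces O(delete_invoice). An ideal world satisfying every premise can still have delete_invoice false, so O(delete_invoice) is not derivable.

No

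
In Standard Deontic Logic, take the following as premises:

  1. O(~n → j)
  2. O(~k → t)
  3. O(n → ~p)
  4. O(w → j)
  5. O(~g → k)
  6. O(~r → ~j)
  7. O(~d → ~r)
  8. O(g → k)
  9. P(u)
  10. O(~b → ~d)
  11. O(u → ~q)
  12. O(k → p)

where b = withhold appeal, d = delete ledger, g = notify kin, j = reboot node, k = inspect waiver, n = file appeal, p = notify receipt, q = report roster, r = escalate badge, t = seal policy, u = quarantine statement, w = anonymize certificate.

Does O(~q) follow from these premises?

No

Premise 11 is O(u → ~q), but O(u) is not derivable from the premises (the permission P(u) asserts only ~O(~u), not O(u)), so it does not yield O(~q).
No other premise forces O(~q). An ideal world satisfying every premise can still have ~q false, so O(~q) is not derivable.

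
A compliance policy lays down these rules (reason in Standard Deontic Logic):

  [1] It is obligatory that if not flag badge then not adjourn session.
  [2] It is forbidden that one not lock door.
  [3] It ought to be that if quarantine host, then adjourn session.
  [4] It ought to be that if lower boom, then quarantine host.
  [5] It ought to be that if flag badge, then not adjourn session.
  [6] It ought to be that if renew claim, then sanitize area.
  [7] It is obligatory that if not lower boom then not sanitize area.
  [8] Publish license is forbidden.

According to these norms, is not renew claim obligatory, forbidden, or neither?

Premises 1 and 5 cover both cases: O(¬flag_badge → ¬adjourn_session) and O(flag_badge → ¬adjourn_session). Since ¬flag_badge ∨ flag_badge is a tautology, O(¬adjourn_session) follows.
Premise 3 is O(quarantine_host → adjourn_session); contrapositively O(¬adjourn_session → ¬quarantine_host). Since O(¬adjourn_session) holds, K gives O(¬quarantine_host).
The contrapositive of premise 4 (O(lower_boom → quarantine_host)) is O(¬quarantine_host → ¬lower_boom), and O(¬quarantine_host) is already established, so O(¬lower_boom).
Premise 7 is O(¬lower_boom → ¬sanitize_area); since O(¬lower_boom), deontic closure gives O(¬sanitize_area).
The contrapositive of premise 6 (O(renew_claim → sanitize_area)) is O(¬sanitize_area → ¬renew_claim), and O(¬sanitize_area) is already established, so O(¬renew_claim).
Premises 2, 8 do not contribute to this derivation.
Hence ¬renew_claim is obligatory.

Obligatory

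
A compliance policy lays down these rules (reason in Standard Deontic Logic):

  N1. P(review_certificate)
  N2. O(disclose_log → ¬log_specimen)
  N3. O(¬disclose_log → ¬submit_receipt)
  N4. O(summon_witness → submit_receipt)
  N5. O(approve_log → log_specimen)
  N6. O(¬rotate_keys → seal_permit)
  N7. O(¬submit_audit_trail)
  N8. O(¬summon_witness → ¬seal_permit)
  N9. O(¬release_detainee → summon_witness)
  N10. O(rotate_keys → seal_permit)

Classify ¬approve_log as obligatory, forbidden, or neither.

Premises 6 and 10 are O(¬rotate_keys → seal_permit) and O(rotate_keys → seal_permit); every ideal world satisfies ¬rotate_keys or rotate_keys, so in either case seal_permit holds — hence O(seal_permit).
The contrapositive of premise 8 (O(¬summon_witness → ¬seal_permit)) is O(seal_permit → summon_witness), and O(seal_permit) is already established, so O(summon_witness).
From O(summon_witness) and premise 4, O(summon_witness → submit_receipt), we obtain O(submit_receipt).
Premise 3 is O(¬disclose_log → ¬submit_receipt); contrapositively O(submit_receipt → disclose_log). Since O(submit_receipt) holds, K gives O(disclose_log).
From O(disclose_log) and premise 2, O(disclose_log → ¬log_specimen), we obtain O(¬log_specimen).
Premise 5, O(approve_log → log_specimen), contraposes to O(¬log_specimen → ¬approve_log); with O(¬log_specimen) we get O(¬approve_log).
Premises 1, 7, 9 do not contribute to this derivation.
Hence ¬approve_log is obligatory.

Obligatory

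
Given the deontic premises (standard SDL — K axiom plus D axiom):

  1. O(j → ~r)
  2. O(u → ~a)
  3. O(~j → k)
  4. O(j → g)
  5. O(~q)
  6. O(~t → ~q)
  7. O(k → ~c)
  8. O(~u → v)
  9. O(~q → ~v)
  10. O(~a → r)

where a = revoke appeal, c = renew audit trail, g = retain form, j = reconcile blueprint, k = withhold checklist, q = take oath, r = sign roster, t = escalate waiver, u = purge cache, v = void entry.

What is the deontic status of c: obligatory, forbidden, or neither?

From premise 5 we have O(~q).
Premise 9 is O(~q → ~v); since O(~q), deontic closure gives O(~v).
Premise 8, O(~u → v), contraposes to O(~v → u); with O(~v) we get O(u).
Applying K to premise 2 (O(u → ~a)) and O(u) yields O(~a).
Applying K to premise 10 (O(~a → r)) and O(~a) yields O(r).
Premise 1, O(j → ~r), contraposes to O(r → ~j); with O(r) we get O(~j).
Premise 3 is O(~j → k); since O(~j), deontic closure gives O(k).
Premise 7 is O(k → ~c); since O(k), deontic closure gives O(~c).
Premises 4, 6 do not contribute to this derivation.
Thus O(~c), which is F(c): c is forbidden.

Forbidden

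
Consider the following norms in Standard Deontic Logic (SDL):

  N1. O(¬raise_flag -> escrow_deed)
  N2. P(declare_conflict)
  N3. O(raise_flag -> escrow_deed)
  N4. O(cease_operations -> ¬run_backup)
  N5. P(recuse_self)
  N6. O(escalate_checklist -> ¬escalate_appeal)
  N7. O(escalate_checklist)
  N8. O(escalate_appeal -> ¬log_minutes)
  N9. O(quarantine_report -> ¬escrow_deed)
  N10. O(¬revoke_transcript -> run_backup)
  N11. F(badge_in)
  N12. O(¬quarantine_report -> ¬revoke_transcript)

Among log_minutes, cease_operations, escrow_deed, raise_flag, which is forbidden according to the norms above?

cease_operations

By case analysis on ¬raise_flag: premise 1 gives O(¬raise_flag -> escrow_deed) and premise 3 gives O(raise_flag -> escrow_deed), so O(escrow_deed) either way.
Premise 9, O(quarantine_report -> ¬escrow_deed), contraposes to O(escrow_deed -> ¬quarantine_report); with O(escrow_deed) we get O(¬quarantine_report).
Applying K to premise 12 (O(¬quarantine_report -> ¬revoke_transcript)) and O(¬quarantine_report) yields O(¬revoke_transcript).
Premise 10 is O(¬revoke_transcript -> run_backup); since O(¬revoke_transcript), deontic closure gives O(run_backup).
Premise 4, O(cease_operations -> ¬run_backup), contraposes to O(run_backup -> ¬cease_operations); with O(run_backup) we get O(¬cease_operations).
So O(¬cease_operations) holds, i.e. cease_operations is forbidden. None of the other listed options is forbidden under the premises.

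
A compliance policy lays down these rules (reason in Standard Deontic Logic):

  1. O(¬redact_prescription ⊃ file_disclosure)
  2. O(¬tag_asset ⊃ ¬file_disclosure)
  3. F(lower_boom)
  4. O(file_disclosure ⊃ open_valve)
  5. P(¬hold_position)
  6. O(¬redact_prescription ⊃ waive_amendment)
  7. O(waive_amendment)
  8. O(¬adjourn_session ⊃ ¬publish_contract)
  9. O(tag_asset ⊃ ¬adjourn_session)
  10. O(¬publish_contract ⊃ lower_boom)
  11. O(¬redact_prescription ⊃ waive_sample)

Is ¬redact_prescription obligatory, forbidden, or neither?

F(lower_boom) at premise 3 means O(¬lower_boom).
The contrapositive of premise 10 (O(¬publish_contract ⊃ lower_boom)) is O(¬lower_boom ⊃ publish_contract), and O(¬lower_boom) is already established, so O(publish_contract).
Premise 8 is O(¬adjourn_session ⊃ ¬publish_contract); contrapositively O(publish_contract ⊃ adjourn_session). Since O(publish_contract) holds, K gives O(adjourn_session).
Premise 9 is O(tag_asset ⊃ ¬adjourn_session); contrapositively O(adjourn_session ⊃ ¬tag_asset). Since O(adjourn_session) holds, K gives O(¬tag_asset).
Premise 2 is O(¬tag_asset ⊃ ¬file_disclosure); since O(¬tag_asset), deontic closure gives O(¬file_disclosure).
The contrapositive of premise 1 (O(¬redact_prescription ⊃ file_disclosure)) is O(¬file_disclosure ⊃ redact_prescription), and O(¬file_disclosure) is already established, so O(redact_prescription).
Premises 4, 5, 6, 7, 11 do not contribute to this derivation.
Thus O(redact_prescription), which is F(¬redact_prescription): ¬redact_prescription is forbidden.

Forbidden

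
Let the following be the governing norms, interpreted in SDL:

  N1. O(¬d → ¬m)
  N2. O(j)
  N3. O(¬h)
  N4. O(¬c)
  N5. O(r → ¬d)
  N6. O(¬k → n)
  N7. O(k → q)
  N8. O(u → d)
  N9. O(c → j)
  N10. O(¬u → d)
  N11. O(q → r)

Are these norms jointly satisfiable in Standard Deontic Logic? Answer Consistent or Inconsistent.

Premise 9 is O(c → j); even if O(j) held, inferring O(c) would be affirming the consequent — invalid.
So O(c) is not derivable, and the apparent clash with O(¬c) does not arise.
A world satisfying every obligation exists (e.g. c=false, d=true, h=false, j=true, k=false, m=false, n=true, q=false, r=false, u=false); no atom is both obligatory and forbidden, so the set is consistent.

Consistent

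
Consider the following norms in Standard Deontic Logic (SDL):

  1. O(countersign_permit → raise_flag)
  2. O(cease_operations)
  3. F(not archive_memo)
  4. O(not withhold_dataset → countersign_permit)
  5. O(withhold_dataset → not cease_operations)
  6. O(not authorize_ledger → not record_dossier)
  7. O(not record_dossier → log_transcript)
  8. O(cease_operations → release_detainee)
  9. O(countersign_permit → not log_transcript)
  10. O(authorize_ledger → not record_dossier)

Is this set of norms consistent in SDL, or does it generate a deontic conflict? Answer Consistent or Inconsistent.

Inconsistent

By case analysis on authorize_ledger: premise 10 gives O(authorize_ledger → not record_dossier) and premise 6 gives O(not authorize_ledger → not record_dossier), so O(not record_dossier) either way.
From O(not record_dossier) and premise 7, O(not record_dossier → log_transcript), we obtain O(log_transcript).
The contrapositive of premise 9 (O(countersign_permit → not log_transcript)) is O(log_transcript → not countersign_permit), and O(log_transcript) is already established, so O(not countersign_permit).
The contrapositive of premise 4 (O(not withhold_dataset → countersign_permit)) is O(not countersign_permit → withhold_dataset), and O(not countersign_permit) is already established, so O(withhold_dataset).
Applying K to premise 5 (O(withhold_dataset → not cease_operations)) and O(withhold_dataset) yields O(not cease_operations).
But premise 2 directly asserts O(cease_operations).
We now have both O(not cease_operations) and O(cease_operations) — cease_operations is simultaneously obligatory and forbidden, violating the D-axiom.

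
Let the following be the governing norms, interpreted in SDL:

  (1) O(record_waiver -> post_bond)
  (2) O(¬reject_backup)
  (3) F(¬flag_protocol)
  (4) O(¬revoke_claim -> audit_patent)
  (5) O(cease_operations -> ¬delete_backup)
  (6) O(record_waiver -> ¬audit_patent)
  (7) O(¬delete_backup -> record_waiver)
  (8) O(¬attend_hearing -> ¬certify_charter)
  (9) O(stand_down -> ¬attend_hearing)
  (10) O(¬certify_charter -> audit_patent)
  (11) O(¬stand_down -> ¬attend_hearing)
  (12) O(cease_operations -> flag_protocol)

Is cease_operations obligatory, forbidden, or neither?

Premises 9 and 11 are O(stand_down -> ¬attend_hearing) and O(¬stand_down -> ¬attend_hearing); every ideal world satisfies stand_down or ¬stand_down, so in either case ¬attend_hearing holds — hence O(¬attend_hearing).
From O(¬attend_hearing) and premise 8, O(¬attend_hearing -> ¬certify_charter), we obtain O(¬certify_charter).
Premise 10 is O(¬certify_charter -> audit_patent); since O(¬certify_charter), deontic closure gives O(audit_patent).
Premise 6, O(record_waiver -> ¬audit_patent), contraposes to O(audit_patent -> ¬record_waiver); with O(audit_patent) we get O(¬record_waiver).
Premise 7 is O(¬delete_backup -> record_waiver); contrapositively O(¬record_waiver -> delete_backup). Since O(¬record_waiver) holds, K gives O(delete_backup).
Premise 5 is O(cease_operations -> ¬delete_backup); contrapositively O(delete_backup -> ¬cease_operations). Since O(delete_backup) holds, K gives O(¬cease_operations).
Premises 1, 2, 3, 4, 12 do not contribute to this derivation.
Thus O(¬cease_operations), which is F(cease_operations): cease_operations is forbidden.

Forbidden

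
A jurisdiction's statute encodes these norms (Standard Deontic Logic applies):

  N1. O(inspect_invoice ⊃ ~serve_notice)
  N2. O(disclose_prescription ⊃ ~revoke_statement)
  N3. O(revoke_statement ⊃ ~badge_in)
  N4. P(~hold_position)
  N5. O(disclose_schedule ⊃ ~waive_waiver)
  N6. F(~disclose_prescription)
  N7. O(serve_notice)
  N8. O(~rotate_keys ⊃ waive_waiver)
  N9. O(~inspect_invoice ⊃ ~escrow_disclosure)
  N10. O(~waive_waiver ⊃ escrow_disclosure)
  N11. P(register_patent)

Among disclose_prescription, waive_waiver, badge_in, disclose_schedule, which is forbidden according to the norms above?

Premise 7 gives O(serve_notice).
The contrapositive of premise 1 (O(inspect_invoice ⊃ ~serve_notice)) is O(serve_notice ⊃ ~inspect_invoice), and O(serve_notice) is already established, so O(~inspect_invoice).
Premise 9 is O(~inspect_invoice ⊃ ~escrow_disclosure); since O(~inspect_invoice), deontic closure gives O(~escrow_disclosure).
The contrapositive of premise 10 (O(~waive_waiver ⊃ escrow_disclosure)) is O(~escrow_disclosure ⊃ waive_waiver), and O(~escrow_disclosure) is already established, so O(waive_waiver).
The contrapositive of premise 5 (O(disclose_schedule ⊃ ~waive_waiver)) is O(waive_waiver ⊃ ~disclose_schedule), and O(waive_waiver) is already established, so O(~disclose_schedule).
So O(~disclose_schedule) holds, i.e. disclose_schedule is forbidden. None of the other listed options is forbidden under the premises.

disclose_schedule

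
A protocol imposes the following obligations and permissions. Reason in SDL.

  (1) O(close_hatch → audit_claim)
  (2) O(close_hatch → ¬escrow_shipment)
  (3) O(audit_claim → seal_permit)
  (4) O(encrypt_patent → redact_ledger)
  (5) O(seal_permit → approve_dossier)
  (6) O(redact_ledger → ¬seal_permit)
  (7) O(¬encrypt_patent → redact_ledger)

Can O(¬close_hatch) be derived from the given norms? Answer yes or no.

By case analysis on ¬encrypt_patent: premise 7 gives O(¬encrypt_patent → redact_ledger) and premise 4 gives O(encrypt_patent → redact_ledger), so O(redact_ledger) either way.
Premise 6 is O(redact_ledger → ¬seal_permit); since O(redact_ledger), deontic closure gives O(¬seal_permit).
The contrapositive of premise 3 (O(audit_claim → seal_permit)) is O(¬seal_permit → ¬audit_claim), and O(¬seal_permit) is already established, so O(¬audit_claim).
Premise 1 is O(close_hatch → audit_claim); contrapositively O(¬audit_claim → ¬close_hatch). Since O(¬audit_claim) holds, K gives O(¬close_hatch).
Premises 2, 5 do not contribute to this derivation.
So O(¬close_hatch) follows.

Yes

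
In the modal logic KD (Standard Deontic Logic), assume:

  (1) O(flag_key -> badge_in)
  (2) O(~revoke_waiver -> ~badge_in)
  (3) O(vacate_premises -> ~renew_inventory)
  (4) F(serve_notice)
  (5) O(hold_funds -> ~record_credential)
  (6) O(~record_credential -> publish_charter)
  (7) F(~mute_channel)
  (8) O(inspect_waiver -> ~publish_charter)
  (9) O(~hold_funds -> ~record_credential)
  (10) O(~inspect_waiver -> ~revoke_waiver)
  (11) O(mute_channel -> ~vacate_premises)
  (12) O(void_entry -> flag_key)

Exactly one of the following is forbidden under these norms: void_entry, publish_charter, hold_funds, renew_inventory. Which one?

void_entry

Premises 9 and 5 are O(~hold_funds -> ~record_credential) and O(hold_funds -> ~record_credential); every ideal world satisfies ~hold_funds or hold_funds, so in either case ~record_credential holds — hence O(~record_credential).
Applying K to premise 6 (O(~record_credential -> publish_charter)) and O(~record_credential) yields O(publish_charter).
Premise 8 is O(inspect_waiver -> ~publish_charter); contrapositively O(publish_charter -> ~inspect_waiver). Since O(publish_charter) holds, K gives O(~inspect_waiver).
Premise 10 is O(~inspect_waiver -> ~revoke_waiver); since O(~inspect_waiver), deontic closure gives O(~revoke_waiver).
From O(~revoke_waiver) and premise 2, O(~revoke_waiver -> ~badge_in), we obtain O(~badge_in).
Premise 1 is O(flag_key -> badge_in); contrapositively O(~badge_in -> ~flag_key). Since O(~badge_in) holds, K gives O(~flag_key).
Premise 12 is O(void_entry -> flag_key); contrapositively O(~flag_key -> ~void_entry). Since O(~flag_key) holds, K gives O(~void_entry).
So O(~void_entry) holds, i.e. void_entry is forbidden. None of the other listed options is forbidden under the premises.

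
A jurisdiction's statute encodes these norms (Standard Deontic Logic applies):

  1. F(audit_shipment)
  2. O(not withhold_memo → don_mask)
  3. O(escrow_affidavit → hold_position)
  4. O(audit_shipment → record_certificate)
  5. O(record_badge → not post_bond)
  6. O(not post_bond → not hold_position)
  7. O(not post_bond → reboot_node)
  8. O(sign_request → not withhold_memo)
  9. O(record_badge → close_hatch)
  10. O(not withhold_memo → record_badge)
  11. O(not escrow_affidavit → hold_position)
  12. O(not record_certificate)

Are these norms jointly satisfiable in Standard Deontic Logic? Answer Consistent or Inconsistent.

Consistent

Premise 4 is O(audit_shipment → record_certificate), but O(audit_shipment) is not derivable from the premises, so it does not yield O(record_certificate).
So O(record_certificate) is not derivable, and the apparent clash with O(not record_certificate) does not arise.
A world satisfying every obligation exists (e.g. audit_shipment=false, close_hatch=false, don_mask=false, escrow_affidavit=false, hold_position=true, post_bond=true, reboot_node=false, record_badge=false, record_certificate=false, sign_request=false, withhold_memo=true); no atom is both obligatory and forbidden, so the set is consistent.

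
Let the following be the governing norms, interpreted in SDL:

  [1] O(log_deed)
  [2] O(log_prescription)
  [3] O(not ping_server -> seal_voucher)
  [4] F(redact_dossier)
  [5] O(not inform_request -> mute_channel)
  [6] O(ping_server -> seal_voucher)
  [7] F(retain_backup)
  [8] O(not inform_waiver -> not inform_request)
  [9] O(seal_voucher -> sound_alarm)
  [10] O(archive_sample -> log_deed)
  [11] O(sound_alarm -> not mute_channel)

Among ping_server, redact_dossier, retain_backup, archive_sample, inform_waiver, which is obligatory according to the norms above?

inform_waiver

Premises 3 and 6 cover both cases: O(not ping_server -> seal_voucher) and O(ping_server -> seal_voucher). Since not ping_server ∨ ping_server is a tautology, O(seal_voucher) follows.
Premise 9 is O(seal_voucher -> sound_alarm); since O(seal_voucher), deontic closure gives O(sound_alarm).
Premise 11 is O(sound_alarm -> not mute_channel); since O(sound_alarm), deontic closure gives O(not mute_channel).
Premise 5, O(not inform_request -> mute_channel), contraposes to O(not mute_channel -> inform_request); with O(not mute_channel) we get O(inform_request).
The contrapositive of premise 8 (O(not inform_waiver -> not inform_request)) is O(inform_request -> inform_waiver), and O(inform_request) is already established, so O(inform_waiver).
So O(inform_waiver) holds — inform_waiver is obligatory. None of the other listed options is made obligatory by any chain of premises.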